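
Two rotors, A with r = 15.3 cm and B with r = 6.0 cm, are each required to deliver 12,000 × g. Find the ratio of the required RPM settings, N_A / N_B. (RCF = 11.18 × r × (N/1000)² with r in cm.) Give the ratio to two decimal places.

At fixed RCF, N ∝ 1/√r, so N_A/N_B = √(r_B/r_A) = √(6.0/15.3) = √0.392157 = 0.6262.

0.63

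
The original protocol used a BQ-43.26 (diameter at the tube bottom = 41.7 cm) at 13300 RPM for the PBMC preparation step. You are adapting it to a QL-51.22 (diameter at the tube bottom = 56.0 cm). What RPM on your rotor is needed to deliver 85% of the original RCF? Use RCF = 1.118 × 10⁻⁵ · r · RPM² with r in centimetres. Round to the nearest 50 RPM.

10600 RPM

Original rotor: r = 41.7 / 2 = 20.85 cm
RCF_original = 1.118 × 10⁻⁵ × 20.85 × (13300)² = 1.118 × 10⁻⁵ × 20.85 × 176,890,000 ≈ 41,233.6 × g
Target RCF = 0.85 × 41,233.6 ≈ 35,048.6 × g
Your rotor: r = 56.0 / 2 = 28 cm
35,048.6 = 1.118 × 10⁻⁵ × 28 × N²
N² = 35,048.6 / (31.304 × 10⁻⁵) = 111,962,050
N ≈ √111,962,050 ≈ 10,581.2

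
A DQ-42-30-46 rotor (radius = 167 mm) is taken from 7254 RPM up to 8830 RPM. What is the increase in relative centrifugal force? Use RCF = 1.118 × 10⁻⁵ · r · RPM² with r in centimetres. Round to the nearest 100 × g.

≈ 4700 × g

r = 167 mm = 16.7 cm
RCF₁ = 1.118 × 10⁻⁵ × 16.7 × (7254)² = 1.118 × 10⁻⁵ × 16.7 × 52,620,516 ≈ 9,824.6 × g
RCF₂ = 1.118 × 10⁻⁵ × 16.7 × (8830)² = 1.118 × 10⁻⁵ × 16.7 × 77,968,900 ≈ 14,557.3 × g
Increase = 14,557.3 − 9,824.6 = 4,732.7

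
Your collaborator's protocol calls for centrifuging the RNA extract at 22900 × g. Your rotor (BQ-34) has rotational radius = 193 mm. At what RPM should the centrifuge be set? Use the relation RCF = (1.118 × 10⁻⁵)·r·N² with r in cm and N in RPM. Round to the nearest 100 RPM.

r = 193 mm = 19.3 cm
22,900 = 1.118 × 10⁻⁵ × 19.3 × N²
N² = 22,900 / (21.5774 × 10⁻⁵) = 106,129,561
N ≈ √106,129,561 ≈ 10,301.9

≈ 10300 RPM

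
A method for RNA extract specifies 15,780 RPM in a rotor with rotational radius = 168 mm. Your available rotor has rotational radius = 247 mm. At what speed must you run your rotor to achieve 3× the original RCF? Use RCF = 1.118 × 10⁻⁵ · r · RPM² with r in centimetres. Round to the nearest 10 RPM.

22540 RPM

Original rotor: r = 168 mm = 16.8 cm
RCF_original = 1.118 × 10⁻⁵ × 16.8 × (15780)² = 1.118 × 10⁻⁵ × 16.8 × 249,008,400 ≈ 46,769.8 × g
Target RCF = 3 × 46,769.8 ≈ 140,309.4 × g
Your rotor: r = 247 mm = 24.7 cm
140,309.4 = 1.118 × 10⁻⁵ × 24.7 × N²
N² = 140,309.4 / (27.6146 × 10⁻⁵) = 508,098,615
N ≈ √508,098,615 ≈ 22,541.0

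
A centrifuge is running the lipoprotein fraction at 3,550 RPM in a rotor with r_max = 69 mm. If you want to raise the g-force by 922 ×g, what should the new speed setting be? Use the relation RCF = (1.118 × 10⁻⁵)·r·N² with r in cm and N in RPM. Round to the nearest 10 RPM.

4960 RPM

r = 69 mm = 6.9 cm
Current RCF = 1.118 × 10⁻⁵ × 6.9 × (3550)² = 1.118 × 10⁻⁵ × 6.9 × 12,602,500 ≈ 972.2 × g
Target RCF = 972.2 + 922 = 1,894.2 × g
N² = 1,894.2 / (7.7142 × 10⁻⁵) = 24,554,717
N ≈ √24,554,717 ≈ 4,955.3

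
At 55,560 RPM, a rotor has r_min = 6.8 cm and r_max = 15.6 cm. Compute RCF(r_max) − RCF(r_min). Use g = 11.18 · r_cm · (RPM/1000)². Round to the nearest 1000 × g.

ΔRCF = 11.18 × (r_max − r_min) × (N/1000)² = 11.18 × 8.8 × 3,086.9136 ≈ 303,702.9

≈ 304000 x g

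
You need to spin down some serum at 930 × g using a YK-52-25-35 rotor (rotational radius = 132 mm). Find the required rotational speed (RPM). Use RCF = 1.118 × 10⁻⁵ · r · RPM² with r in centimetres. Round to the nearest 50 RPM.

≈ 2500 RPM

r = 132 mm = 13.2 cm
930 = 1.118 × 10⁻⁵ × 13.2 × N²
N² = 930 / (14.7576 × 10⁻⁵) = 6,301,838
N ≈ √6,301,838 ≈ 2,510.3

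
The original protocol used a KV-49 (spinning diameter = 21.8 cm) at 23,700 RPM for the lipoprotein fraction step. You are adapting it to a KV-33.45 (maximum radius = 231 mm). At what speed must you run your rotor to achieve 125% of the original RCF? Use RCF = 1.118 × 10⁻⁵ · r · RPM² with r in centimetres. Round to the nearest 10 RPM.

18200 RPM

Original rotor: r = 21.8 / 2 = 10.9 cm
RCF = 1.118 × 10⁻⁵ × r × N²
RCF_original = 1.118 × 10⁻⁵ × 10.9 × (23700)² = 1.118 × 10⁻⁵ × 10.9 × 561,690,000 ≈ 68,448.7 × g
Target RCF = 1.25 × 68,448.7 ≈ 85,560.9 × g
Your rotor: r = 231 mm = 23.1 cm
85,560.9 = 1.118 × 10⁻⁵ × 23.1 × N²
N² = 85,560.9 / (25.8258 × 10⁻⁵) = 331,300,095
N ≈ √331,300,095 ≈ 18,201.7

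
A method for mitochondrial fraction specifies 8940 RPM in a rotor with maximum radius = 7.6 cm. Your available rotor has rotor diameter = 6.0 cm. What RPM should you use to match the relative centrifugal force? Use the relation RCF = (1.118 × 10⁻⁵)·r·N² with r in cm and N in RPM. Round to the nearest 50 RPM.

≈ 14250 RPM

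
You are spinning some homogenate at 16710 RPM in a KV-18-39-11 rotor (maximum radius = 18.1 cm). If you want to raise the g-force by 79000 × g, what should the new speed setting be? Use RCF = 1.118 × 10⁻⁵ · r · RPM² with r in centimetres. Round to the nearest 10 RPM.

Current RCF = 1.118 × 10⁻⁵ × 18.1 × (16710)² = 1.118 × 10⁻⁵ × 18.1 × 279,224,100 ≈ 56,503.2 × g
Target RCF = 56,503.2 + 79,000 = 135,503.2 × g
N² = 135,503.2 / (20.2358 × 10⁻⁵) = 669,621,166
N ≈ √669,621,166 ≈ 25,877.0

≈ 25880 RPM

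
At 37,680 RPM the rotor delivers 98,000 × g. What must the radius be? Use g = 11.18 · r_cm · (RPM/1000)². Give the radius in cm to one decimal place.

≈ 6.2 cm

98000 = 11.18 × r × (37.68)²
r = 98000 / (11.18 × 1419.7824) = 98000 / 15873.17 ≈ 6.174 cm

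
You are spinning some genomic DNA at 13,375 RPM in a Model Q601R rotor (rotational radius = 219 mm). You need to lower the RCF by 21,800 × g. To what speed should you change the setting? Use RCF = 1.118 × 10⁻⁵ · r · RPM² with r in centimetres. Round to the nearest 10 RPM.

r = 219 mm = 21.9 cm
Current RCF = 1.118 × 10⁻⁵ × 21.9 × (13375)² = 1.118 × 10⁻⁵ × 21.9 × 178,890,625 ≈ 43,799.9 × g
Target RCF = 43,799.9 − 21,800 = 21,999.9 × g
N² = 21,999.9 / (24.4842 × 10⁻⁵) = 89,853,457
N ≈ √89,853,457 ≈ 9,479.1

≈ 9480 RPM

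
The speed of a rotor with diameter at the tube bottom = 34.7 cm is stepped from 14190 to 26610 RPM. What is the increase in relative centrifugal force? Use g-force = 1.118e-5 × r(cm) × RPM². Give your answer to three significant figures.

r = 34.7 / 2 = 17.35 cm
RCF₁ = 1.118 × 10⁻⁵ × 17.35 × (14190)² = 1.118 × 10⁻⁵ × 17.35 × 201,356,100 ≈ 39,057.6 × g
RCF₂ = 1.118 × 10⁻⁵ × 17.35 × (26610)² = 1.118 × 10⁻⁵ × 17.35 × 708,092,100 ≈ 137,350.7 × g
Increase = 137,350.7 − 39,057.6 = 98,293.1

98300 x g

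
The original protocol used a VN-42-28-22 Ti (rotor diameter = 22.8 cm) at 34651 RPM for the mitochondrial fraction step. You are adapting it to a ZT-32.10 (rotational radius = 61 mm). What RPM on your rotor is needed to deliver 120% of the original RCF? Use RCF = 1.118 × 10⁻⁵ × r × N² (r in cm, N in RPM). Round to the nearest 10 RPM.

51890 RPM

Original rotor: r = 22.8 / 2 = 11.4 cm
RCF_original = 1.118 × 10⁻⁵ × 11.4 × (34651)² = 1.118 × 10⁻⁵ × 11.4 × 1,200,691,801 ≈ 153,030.6 × g
Target RCF = 1.2 × 153,030.6 ≈ 183,636.7 × g
Your rotor: r = 61 mm = 6.1 cm
183,636.7 = 1.118 × 10⁻⁵ × 6.1 × N²
N² = 183,636.7 / (6.8198 × 10⁻⁵) = 2,692,699,199
N ≈ √2,692,699,199 ≈ 51,891.2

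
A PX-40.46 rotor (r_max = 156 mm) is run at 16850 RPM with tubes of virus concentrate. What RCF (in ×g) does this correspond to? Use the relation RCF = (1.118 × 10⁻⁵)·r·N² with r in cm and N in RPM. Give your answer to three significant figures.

r = 156 mm = 15.6 cm
RCF = 1.118 × 10⁻⁵ × r × N²
RCF = 1.118 × 10⁻⁵ × 15.6 × (16850)² = 1.118 × 10⁻⁵ × 15.6 × 283,922,500 ≈ 49,518.4 × g

RCF ≈ 49500 ×g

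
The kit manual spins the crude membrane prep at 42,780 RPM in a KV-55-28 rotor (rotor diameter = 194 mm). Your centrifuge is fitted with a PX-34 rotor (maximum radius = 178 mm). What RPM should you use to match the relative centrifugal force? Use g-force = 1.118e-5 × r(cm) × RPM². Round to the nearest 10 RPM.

≈ 31580 RPM

Original rotor: r = 194 mm / 2 = 97 mm = 9.7 cm
RCF = 1.118 × 10⁻⁵ × r × N²
RCF_original = 1.118 × 10⁻⁵ × 9.7 × (42780)² = 1.118 × 10⁻⁵ × 9.7 × 1,830,128,400 ≈ 198,470.1 × g
Your rotor: r = 178 mm = 17.8 cm
198,470.1 = 1.118 × 10⁻⁵ × 17.8 × N²
N² = 198,470.1 / (19.9004 × 10⁻⁵) = 997,317,139
N ≈ √997,317,139 ≈ 31,580.3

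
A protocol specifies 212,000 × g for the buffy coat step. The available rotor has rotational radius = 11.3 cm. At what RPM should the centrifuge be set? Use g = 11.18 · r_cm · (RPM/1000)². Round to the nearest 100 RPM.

41000 RPM

212,000 = 11.18 × 11.3 × (N/1000)²
(N/1000)² = 212,000 / 126.334 = 1678.091
N = 1000 × √1678.091 ≈ 40,964.5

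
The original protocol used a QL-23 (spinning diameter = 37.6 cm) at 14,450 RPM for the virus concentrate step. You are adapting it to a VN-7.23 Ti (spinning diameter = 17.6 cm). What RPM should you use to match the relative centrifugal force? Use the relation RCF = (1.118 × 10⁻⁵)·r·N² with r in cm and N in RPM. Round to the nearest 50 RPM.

Original rotor: r = 37.6 / 2 = 18.8 cm
RCF_original = 1.118 × 10⁻⁵ × 18.8 × (14450)² = 1.118 × 10⁻⁵ × 18.8 × 208,802,500 ≈ 43,886.9 × g
Your rotor: r = 17.6 / 2 = 8.8 cm
43,886.9 = 1.118 × 10⁻⁵ × 8.8 × N²
N² = 43,886.9 / (9.8384 × 10⁻⁵) = 446,077,614
N ≈ √446,077,614 ≈ 21,120.5

≈ 21100 RPM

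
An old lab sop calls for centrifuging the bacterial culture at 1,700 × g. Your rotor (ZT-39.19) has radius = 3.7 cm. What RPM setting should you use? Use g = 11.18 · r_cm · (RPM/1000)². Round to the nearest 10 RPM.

1,700 = 11.18 × 3.7 × (N/1000)²
(N/1000)² = 1,700 / 41.366 = 41.09655
N = 1000 × √41.09655 ≈ 6,410.7

6410 RPM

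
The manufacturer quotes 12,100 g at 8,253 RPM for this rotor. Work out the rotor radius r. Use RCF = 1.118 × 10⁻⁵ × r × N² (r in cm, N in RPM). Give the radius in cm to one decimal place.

≈ 15.9 cm

RCF = 1.118 × 10⁻⁵ × r × N²
12100 = 1.118 × 10⁻⁵ × r × (8253)²
r = 12100 / (1.118 × 10⁻⁵ × 68,112,009) = 12100 / 761.4923 ≈ 15.890 cm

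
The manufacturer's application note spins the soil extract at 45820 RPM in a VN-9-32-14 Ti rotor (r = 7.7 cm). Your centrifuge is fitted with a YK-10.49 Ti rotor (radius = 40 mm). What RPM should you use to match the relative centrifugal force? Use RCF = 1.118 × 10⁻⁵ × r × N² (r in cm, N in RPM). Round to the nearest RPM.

63573 RPM

RCF = 1.118 × 10⁻⁵ × r × N²
RCF_original = 1.118 × 10⁻⁵ × 7.7 × (45820)² = 1.118 × 10⁻⁵ × 7.7 × 2,099,472,400 ≈ 180,735.2 × g
Your rotor: r = 40 mm = 4.0 cm
180,735.2 = 1.118 × 10⁻⁵ × 4 × N²
N² = 180,735.2 / (4.472 × 10⁻⁵) = 4,041,484,794
N ≈ √4,041,484,794 ≈ 63,572.7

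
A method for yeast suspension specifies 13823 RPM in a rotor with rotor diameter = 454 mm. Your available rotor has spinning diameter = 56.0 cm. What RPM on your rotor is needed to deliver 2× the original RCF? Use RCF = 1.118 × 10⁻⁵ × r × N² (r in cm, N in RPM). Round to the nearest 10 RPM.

Original rotor: r = 454 mm / 2 = 227 mm = 22.7 cm
RCF = 1.118 × 10⁻⁵ × r × N²
RCF_original = 1.118 × 10⁻⁵ × 22.7 × (13823)² = 1.118 × 10⁻⁵ × 22.7 × 191,075,329 ≈ 48,492.2 × g
Target RCF = 2 × 48,492.2 ≈ 96,984.4 × g
Your rotor: r = 56.0 / 2 = 28 cm
96,984.4 = 1.118 × 10⁻⁵ × 28 × N²
N² = 96,984.4 / (31.304 × 10⁻⁵) = 309,814,720
N ≈ √309,814,720 ≈ 17,601.6

≈ 17600 RPM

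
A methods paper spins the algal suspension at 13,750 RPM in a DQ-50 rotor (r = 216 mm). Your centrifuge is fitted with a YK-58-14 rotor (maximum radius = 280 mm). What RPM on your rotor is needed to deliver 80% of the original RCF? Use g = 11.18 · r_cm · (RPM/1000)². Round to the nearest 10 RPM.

Original rotor: r = 216 mm = 21.6 cm
RCF_original = 11.18 × 21.6 × (13.75)² = 11.18 × 21.6 × 189.0625 ≈ 45,656.3 × g
Target RCF = 0.8 × 45,656.3 ≈ 36,525 × g
Your rotor: r = 280 mm = 28.0 cm
36,525 = 11.18 × 28 × (N/1000)²
(N/1000)² = 36,525 / 313.04 = 116.6784
N = 1000 × √116.6784 ≈ 10,801.8

≈ 10800 RPM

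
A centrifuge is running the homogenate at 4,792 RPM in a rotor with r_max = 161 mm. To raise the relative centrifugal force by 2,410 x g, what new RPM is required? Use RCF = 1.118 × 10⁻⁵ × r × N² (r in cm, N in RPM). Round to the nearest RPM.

N₂ ≈ 6029 RPM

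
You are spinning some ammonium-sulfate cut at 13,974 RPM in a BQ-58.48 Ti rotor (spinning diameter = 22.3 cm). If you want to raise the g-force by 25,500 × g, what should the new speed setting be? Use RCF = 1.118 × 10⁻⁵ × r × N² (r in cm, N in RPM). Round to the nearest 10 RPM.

r = 22.3 / 2 = 11.15 cm
Current RCF = 1.118 × 10⁻⁵ × 11.15 × (13974)² = 1.118 × 10⁻⁵ × 11.15 × 195,272,676 ≈ 24,342.1 × g
Target RCF = 24,342.1 + 25,500 = 49,842.1 × g
N² = 49,842.1 / (12.4657 × 10⁻⁵) = 399,833,944
N ≈ √399,833,944 ≈ 19,995.8

N₂ ≈ 20000 RPM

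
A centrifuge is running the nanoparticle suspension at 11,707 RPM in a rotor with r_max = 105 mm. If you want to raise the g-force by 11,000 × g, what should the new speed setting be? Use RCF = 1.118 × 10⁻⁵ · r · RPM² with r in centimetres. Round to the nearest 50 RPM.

r = 105 mm = 10.5 cm
Current RCF = 1.118 × 10⁻⁵ × 10.5 × (11707)² = 1.118 × 10⁻⁵ × 10.5 × 137,053,849 ≈ 16,088.8 × g
Target RCF = 16,088.8 + 11,000 = 27,088.8 × g
N² = 27,088.8 / (11.739 × 10⁻⁵) = 230,759,008
N ≈ √230,759,008 ≈ 15,190.8

≈ 15200 RPM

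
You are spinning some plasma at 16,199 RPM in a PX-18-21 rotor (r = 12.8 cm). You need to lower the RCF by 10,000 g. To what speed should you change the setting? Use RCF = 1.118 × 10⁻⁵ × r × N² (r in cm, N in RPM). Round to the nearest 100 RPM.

13900 RPM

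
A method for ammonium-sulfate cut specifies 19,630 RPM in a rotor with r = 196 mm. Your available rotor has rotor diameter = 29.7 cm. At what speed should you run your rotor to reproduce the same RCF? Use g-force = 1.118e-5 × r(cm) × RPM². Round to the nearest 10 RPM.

Original rotor: r = 196 mm = 19.6 cm
RCF_original = 1.118 × 10⁻⁵ × 19.6 × (19630)² = 1.118 × 10⁻⁵ × 19.6 × 385,336,900 ≈ 84,438.1 × g
Your rotor: r = 29.7 / 2 = 14.85 cm
84,438.1 = 1.118 × 10⁻⁵ × 14.85 × N²
N² = 84,438.1 / (16.6023 × 10⁻⁵) = 508,592,785
N ≈ √508,592,785 ≈ 22,552.0

≈ 22550 RPM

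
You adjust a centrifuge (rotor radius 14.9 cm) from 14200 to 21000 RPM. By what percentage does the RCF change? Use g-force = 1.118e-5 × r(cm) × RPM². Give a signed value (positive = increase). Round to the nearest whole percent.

+119%

RCF ∝ N², so the ratio is (21000/14200)² = (1.478873)² = 2.1871.
Change = 2.1871 − 1 = +1.1871 → +118.7%.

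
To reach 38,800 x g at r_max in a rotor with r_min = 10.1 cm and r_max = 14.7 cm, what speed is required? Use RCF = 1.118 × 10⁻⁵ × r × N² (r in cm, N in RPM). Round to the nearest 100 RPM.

15400 RPM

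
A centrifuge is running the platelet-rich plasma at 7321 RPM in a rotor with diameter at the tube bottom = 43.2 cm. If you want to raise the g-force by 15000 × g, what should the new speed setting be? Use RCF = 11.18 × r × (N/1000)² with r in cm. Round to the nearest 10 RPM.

≈ 10760 RPM

r = 43.2 / 2 = 21.6 cm
Current RCF = 11.18 × 21.6 × (7.321)² = 11.18 × 21.6 × 53.597041 ≈ 12,943 × g
Target RCF = 12,943 + 15,000 = 27,943 × g
(N/1000)² = 27,943 / 241.488 = 115.7118
N = 1000 × √115.7118 ≈ 10,756.9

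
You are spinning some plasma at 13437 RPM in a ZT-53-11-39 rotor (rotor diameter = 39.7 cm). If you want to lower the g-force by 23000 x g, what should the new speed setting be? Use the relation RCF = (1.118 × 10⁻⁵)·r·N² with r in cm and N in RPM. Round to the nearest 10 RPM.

r = 39.7 / 2 = 19.85 cm
Current RCF = 1.118 × 10⁻⁵ × 19.85 × (13437)² = 1.118 × 10⁻⁵ × 19.85 × 180,552,969 ≈ 40,068.9 × g
Target RCF = 40,068.9 − 23,000 = 17,068.9 × g
N² = 17,068.9 / (22.1923 × 10⁻⁵) = 76,913,614
N ≈ √76,913,614 ≈ 8,770.0

≈ 8770 RPM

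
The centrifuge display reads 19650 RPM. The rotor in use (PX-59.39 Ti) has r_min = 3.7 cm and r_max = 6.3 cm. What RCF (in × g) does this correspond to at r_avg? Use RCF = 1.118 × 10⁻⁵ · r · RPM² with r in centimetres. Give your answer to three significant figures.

RCF ≈ 21600 × g

r_avg = (3.7 + 6.3) / 2 = 5 cm
RCF = 1.118 × 10⁻⁵ × 5 × (19650)² = 1.118 × 10⁻⁵ × 5 × 386,122,500 ≈ 21,584.2 × g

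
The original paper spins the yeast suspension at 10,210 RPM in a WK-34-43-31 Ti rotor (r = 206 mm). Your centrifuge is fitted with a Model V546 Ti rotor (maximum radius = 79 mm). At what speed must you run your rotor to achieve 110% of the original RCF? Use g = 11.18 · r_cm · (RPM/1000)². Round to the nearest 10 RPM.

Original rotor: r = 206 mm = 20.6 cm
RCF = 11.18 × r × (N/1000)²
RCF_original = 11.18 × 20.6 × (10.21)² = 11.18 × 20.6 × 104.2441 ≈ 24,008.3 × g
Target RCF = 1.1 × 24,008.3 ≈ 26,409.1 × g
Your rotor: r = 79 mm = 7.9 cm
26,409.1 = 11.18 × 7.9 × (N/1000)²
(N/1000)² = 26,409.1 / 88.322 = 299.0093
N = 1000 × √299.0093 ≈ 17,291.9

17290 RPM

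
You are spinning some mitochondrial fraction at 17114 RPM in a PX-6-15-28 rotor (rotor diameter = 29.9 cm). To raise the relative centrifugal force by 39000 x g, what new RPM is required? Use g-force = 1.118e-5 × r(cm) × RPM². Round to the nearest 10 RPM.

r = 29.9 / 2 = 14.95 cm
Current RCF = 1.118 × 10⁻⁵ × 14.95 × (17114)² = 1.118 × 10⁻⁵ × 14.95 × 292,888,996 ≈ 48,953.8 × g
Target RCF = 48,953.8 + 39,000 = 87,953.8 × g
N² = 87,953.8 / (16.7141 × 10⁻⁵) = 526,225,163
N ≈ √526,225,163 ≈ 22,939.6

N₂ ≈ 22940 RPM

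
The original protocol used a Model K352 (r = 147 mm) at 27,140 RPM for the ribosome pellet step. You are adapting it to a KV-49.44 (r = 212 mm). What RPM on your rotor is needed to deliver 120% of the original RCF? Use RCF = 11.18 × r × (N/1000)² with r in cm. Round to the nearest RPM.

24757 RPM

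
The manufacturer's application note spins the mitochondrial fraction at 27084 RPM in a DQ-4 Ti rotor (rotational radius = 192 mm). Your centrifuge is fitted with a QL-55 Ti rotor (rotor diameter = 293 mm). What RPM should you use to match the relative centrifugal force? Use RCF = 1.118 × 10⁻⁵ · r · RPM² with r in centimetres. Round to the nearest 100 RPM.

31000 RPM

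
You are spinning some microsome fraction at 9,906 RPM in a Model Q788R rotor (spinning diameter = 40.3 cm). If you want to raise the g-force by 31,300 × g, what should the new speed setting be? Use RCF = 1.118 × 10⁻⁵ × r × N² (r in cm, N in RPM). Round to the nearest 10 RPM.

r = 40.3 / 2 = 20.15 cm
Current RCF = 1.118 × 10⁻⁵ × 20.15 × (9906)² = 1.118 × 10⁻⁵ × 20.15 × 98,128,836 ≈ 22,106.2 × g
Target RCF = 22,106.2 + 31,300 = 53,406.2 × g
N² = 53,406.2 / (22.5277 × 10⁻⁵) = 237,069,031
N ≈ √237,069,031 ≈ 15,397.0

≈ 15400 RPM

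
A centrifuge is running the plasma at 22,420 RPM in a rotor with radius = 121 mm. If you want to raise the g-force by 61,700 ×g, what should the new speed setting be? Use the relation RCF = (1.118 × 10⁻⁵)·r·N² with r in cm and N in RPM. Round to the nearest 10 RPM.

30960 RPM

r = 121 mm = 12.1 cm
Current RCF = 1.118 × 10⁻⁵ × 12.1 × (22420)² = 1.118 × 10⁻⁵ × 12.1 × 502,656,400 ≈ 67,998.4 × g
Target RCF = 67,998.4 + 61,700 = 129,698.4 × g
N² = 129,698.4 / (13.5278 × 10⁻⁵) = 958,754,565
N ≈ √958,754,565 ≈ 30,963.8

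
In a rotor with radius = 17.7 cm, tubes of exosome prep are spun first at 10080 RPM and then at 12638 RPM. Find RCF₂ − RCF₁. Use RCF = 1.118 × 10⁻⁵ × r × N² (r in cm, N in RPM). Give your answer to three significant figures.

≈ 11500 × g

RCF₁ = 1.118 × 10⁻⁵ × 17.7 × (10080)² = 1.118 × 10⁻⁵ × 17.7 × 101,606,400 ≈ 20,106.5 × g
RCF₂ = 1.118 × 10⁻⁵ × 17.7 × (12638)² = 1.118 × 10⁻⁵ × 17.7 × 159,719,044 ≈ 31,606.2 × g
Increase = 31,606.2 − 20,106.5 = 11,499.7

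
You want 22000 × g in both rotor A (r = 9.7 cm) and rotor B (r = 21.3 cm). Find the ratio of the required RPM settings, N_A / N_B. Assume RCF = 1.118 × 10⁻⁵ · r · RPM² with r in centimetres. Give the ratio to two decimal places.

At fixed RCF, N ∝ 1/√r, so N_A/N_B = √(r_B/r_A) = √(21.3/9.7) = √2.195876 = 1.4818.

1.48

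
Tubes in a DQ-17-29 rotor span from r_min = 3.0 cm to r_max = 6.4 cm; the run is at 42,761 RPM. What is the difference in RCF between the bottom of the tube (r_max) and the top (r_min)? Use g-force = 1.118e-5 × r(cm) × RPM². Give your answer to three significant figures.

≈ 69500 g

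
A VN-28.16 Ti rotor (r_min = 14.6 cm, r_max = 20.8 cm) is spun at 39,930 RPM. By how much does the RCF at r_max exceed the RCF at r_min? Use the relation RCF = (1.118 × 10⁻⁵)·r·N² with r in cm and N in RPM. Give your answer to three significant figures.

≈ 111000 x g

ΔRCF = 1.118 × 10⁻⁵ × (r_max − r_min) × N² = 1.118 × 10⁻⁵ × 6.2 × 1,594,404,900 ≈ 110,517.8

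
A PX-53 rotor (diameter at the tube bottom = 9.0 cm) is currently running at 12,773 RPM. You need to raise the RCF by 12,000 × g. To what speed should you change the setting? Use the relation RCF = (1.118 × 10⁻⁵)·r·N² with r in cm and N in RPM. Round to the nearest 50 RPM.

r = 9.0 / 2 = 4.5 cm
Current RCF = 1.118 × 10⁻⁵ × 4.5 × (12773)² = 1.118 × 10⁻⁵ × 4.5 × 163,149,529 ≈ 8,208.1 × g
Target RCF = 8,208.1 + 12,000 = 20,208.1 × g
N² = 20,208.1 / (5.031 × 10⁻⁵) = 401,671,636
N ≈ √401,671,636 ≈ 20,041.7

N₂ ≈ 20050 RPM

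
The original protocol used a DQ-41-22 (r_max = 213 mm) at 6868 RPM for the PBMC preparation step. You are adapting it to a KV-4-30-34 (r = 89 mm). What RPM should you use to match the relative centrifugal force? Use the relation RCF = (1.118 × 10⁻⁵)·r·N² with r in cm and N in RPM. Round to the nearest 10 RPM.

10620 RPM

Original rotor: r = 213 mm = 21.3 cm
RCF_original = 1.118 × 10⁻⁵ × 21.3 × (6868)² = 1.118 × 10⁻⁵ × 21.3 × 47,169,424 ≈ 11,232.6 × g
Your rotor: r = 89 mm = 8.9 cm
11,232.6 = 1.118 × 10⁻⁵ × 8.9 × N²
N² = 11,232.6 / (9.9502 × 10⁻⁵) = 112,888,183
N ≈ √112,888,183 ≈ 10,624.9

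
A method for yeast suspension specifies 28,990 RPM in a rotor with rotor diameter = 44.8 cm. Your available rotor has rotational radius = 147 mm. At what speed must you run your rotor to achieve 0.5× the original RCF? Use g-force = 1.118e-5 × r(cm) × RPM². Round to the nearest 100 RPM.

Original rotor: r = 44.8 / 2 = 22.4 cm
RCF_original = 1.118 × 10⁻⁵ × 22.4 × (28990)² = 1.118 × 10⁻⁵ × 22.4 × 840,420,100 ≈ 210,468.1 × g
Target RCF = 0.5 × 210,468.1 ≈ 105,234.1 × g
Your rotor: r = 147 mm = 14.7 cm
105,234.1 = 1.118 × 10⁻⁵ × 14.7 × N²
N² = 105,234.1 / (16.4346 × 10⁻⁵) = 640,320,422
N ≈ √640,320,422 ≈ 25,304.6

25300 RPM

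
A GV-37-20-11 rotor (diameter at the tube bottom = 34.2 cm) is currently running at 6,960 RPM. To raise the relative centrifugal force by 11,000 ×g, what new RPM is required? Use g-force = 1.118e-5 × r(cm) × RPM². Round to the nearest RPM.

r = 34.2 / 2 = 17.1 cm
Current RCF = 1.118 × 10⁻⁵ × 17.1 × (6960)² = 1.118 × 10⁻⁵ × 17.1 × 48,441,600 ≈ 9,261 × g
Target RCF = 9,261 + 11,000 = 20,261 × g
N² = 20,261 / (19.1178 × 10⁻⁵) = 105,979,768
N ≈ √105,979,768 ≈ 10,294.6

≈ 10295 RPM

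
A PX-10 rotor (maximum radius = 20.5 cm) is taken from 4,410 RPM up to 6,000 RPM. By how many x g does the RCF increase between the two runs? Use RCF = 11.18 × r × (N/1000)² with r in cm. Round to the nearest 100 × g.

≈ 3800 x g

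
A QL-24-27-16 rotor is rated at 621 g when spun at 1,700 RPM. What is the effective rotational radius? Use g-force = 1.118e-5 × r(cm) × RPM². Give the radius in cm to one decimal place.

621 = 1.118 × 10⁻⁵ × r × (1700)²
r = 621 / (1.118 × 10⁻⁵ × 2,890,000) = 621 / 32.3102 ≈ 19.220 cm

r ≈ 19.2 cm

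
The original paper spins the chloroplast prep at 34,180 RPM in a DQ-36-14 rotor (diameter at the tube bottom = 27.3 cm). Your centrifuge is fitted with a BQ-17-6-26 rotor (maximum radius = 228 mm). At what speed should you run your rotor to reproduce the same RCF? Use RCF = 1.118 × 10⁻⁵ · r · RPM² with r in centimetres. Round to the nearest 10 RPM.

26450 RPM

Original rotor: r = 27.3 / 2 = 13.65 cm
RCF = 1.118 × 10⁻⁵ × r × N²
RCF_original = 1.118 × 10⁻⁵ × 13.65 × (34180)² = 1.118 × 10⁻⁵ × 13.65 × 1,168,272,400 ≈ 178,286.5 × g
Your rotor: r = 228 mm = 22.8 cm
178,286.5 = 1.118 × 10⁻⁵ × 22.8 × N²
N² = 178,286.5 / (25.4904 × 10⁻⁵) = 699,426,058
N ≈ √699,426,058 ≈ 26,446.7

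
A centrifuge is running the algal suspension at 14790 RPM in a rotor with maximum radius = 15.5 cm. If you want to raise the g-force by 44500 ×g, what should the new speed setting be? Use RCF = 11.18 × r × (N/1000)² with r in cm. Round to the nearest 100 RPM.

Current RCF = 11.18 × 15.5 × (14.79)² = 11.18 × 15.5 × 218.7441 ≈ 37,906.2 × g
Target RCF = 37,906.2 + 44,500 = 82,406.2 × g
(N/1000)² = 82,406.2 / 173.29 = 475.5393
N = 1000 × √475.5393 ≈ 21,806.9

≈ 21800 RPM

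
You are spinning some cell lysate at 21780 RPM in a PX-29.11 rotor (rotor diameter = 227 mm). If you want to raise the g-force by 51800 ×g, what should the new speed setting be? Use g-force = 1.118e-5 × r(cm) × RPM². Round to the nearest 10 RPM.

N₂ ≈ 29710 RPM

r = 227 mm / 2 = 113.5 mm = 11.35 cm
Current RCF = 1.118 × 10⁻⁵ × 11.35 × (21780)² = 1.118 × 10⁻⁵ × 11.35 × 474,368,400 ≈ 60,194 × g
Target RCF = 60,194 + 51,800 = 111,994 × g
N² = 111,994 / (12.6893 × 10⁻⁵) = 882,586,116
N ≈ √882,586,116 ≈ 29,708.4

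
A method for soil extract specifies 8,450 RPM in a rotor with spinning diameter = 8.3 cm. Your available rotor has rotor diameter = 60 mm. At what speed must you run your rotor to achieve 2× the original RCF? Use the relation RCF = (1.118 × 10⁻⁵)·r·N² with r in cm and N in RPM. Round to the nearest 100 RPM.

14100 RPM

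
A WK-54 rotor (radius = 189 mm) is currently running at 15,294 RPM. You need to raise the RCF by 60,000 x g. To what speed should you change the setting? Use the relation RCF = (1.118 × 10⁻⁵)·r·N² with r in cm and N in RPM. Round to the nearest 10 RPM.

≈ 22760 RPM

r = 189 mm = 18.9 cm
Current RCF = 1.118 × 10⁻⁵ × 18.9 × (15294)² = 1.118 × 10⁻⁵ × 18.9 × 233,906,436 ≈ 49,424.9 × g
Target RCF = 49,424.9 + 60,000 = 109,424.9 × g
N² = 109,424.9 / (21.1302 × 10⁻⁵) = 517,860,219
N ≈ √517,860,219 ≈ 22,756.5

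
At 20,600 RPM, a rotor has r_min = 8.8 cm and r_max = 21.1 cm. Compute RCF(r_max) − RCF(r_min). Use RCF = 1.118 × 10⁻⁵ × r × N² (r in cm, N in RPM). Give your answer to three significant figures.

RCF_max = 1.118 × 10⁻⁵ × 21.1 × (20600)² = 1.118 × 10⁻⁵ × 21.1 × 424,360,000 ≈ 100,105.7 × g
RCF_min = 1.118 × 10⁻⁵ × 8.8 × (20600)² = 1.118 × 10⁻⁵ × 8.8 × 424,360,000 ≈ 41,750.2 × g
ΔRCF = 100,105.7 − 41,750.2 = 58,355.5

≈ 58400 × g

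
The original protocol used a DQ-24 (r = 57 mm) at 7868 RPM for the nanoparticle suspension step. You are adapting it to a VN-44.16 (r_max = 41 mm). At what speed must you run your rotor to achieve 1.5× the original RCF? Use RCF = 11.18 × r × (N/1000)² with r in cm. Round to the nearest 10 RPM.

11360 RPM

Original rotor: r = 57 mm = 5.7 cm
RCF_original = 11.18 × 5.7 × (7.868)² = 11.18 × 5.7 × 61.905424 ≈ 3,945 × g
Target RCF = 1.5 × 3,945 ≈ 5,917.5 × g
Your rotor: r = 41 mm = 4.1 cm
5,917.5 = 11.18 × 4.1 × (N/1000)²
(N/1000)² = 5,917.5 / 45.838 = 129.0959
N = 1000 × √129.0959 ≈ 11,362.0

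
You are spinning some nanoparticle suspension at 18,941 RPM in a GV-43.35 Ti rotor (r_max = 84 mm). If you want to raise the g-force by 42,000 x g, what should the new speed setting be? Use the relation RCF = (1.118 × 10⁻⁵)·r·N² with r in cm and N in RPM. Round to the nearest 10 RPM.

≈ 28390 RPM

r = 84 mm = 8.4 cm
Current RCF = 1.118 × 10⁻⁵ × 8.4 × (18941)² = 1.118 × 10⁻⁵ × 8.4 × 358,761,481 ≈ 33,692 × g
Target RCF = 33,692 + 42,000 = 75,692 × g
N² = 75,692 / (9.3912 × 10⁻⁵) = 805,988,585
N ≈ √805,988,585 ≈ 28,389.9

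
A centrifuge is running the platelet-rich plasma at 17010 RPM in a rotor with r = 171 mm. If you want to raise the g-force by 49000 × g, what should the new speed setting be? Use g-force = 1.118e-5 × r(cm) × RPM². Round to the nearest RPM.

r = 171 mm = 17.1 cm
Current RCF = 1.118 × 10⁻⁵ × 17.1 × (17010)² = 1.118 × 10⁻⁵ × 17.1 × 289,340,100 ≈ 55,315.5 × g
Target RCF = 55,315.5 + 49,000 = 104,315.5 × g
N² = 104,315.5 / (19.1178 × 10⁻⁵) = 545,645,943
N ≈ √545,645,943 ≈ 23,359.1

N₂ ≈ 23359 RPM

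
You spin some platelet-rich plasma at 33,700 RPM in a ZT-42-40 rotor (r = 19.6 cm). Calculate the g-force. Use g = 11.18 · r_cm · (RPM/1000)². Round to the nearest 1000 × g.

249000 ×g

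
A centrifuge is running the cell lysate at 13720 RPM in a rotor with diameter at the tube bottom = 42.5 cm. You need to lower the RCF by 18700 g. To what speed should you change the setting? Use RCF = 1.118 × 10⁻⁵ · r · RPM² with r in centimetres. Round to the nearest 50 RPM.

≈ 10450 RPM

r = 42.5 / 2 = 21.25 cm
Current RCF = 1.118 × 10⁻⁵ × 21.25 × (13720)² = 1.118 × 10⁻⁵ × 21.25 × 188,238,400 ≈ 44,720.7 × g
Target RCF = 44,720.7 − 18,700 = 26,020.7 × g
N² = 26,020.7 / (23.7575 × 10⁻⁵) = 109,526,255
N ≈ √109,526,255 ≈ 10,465.5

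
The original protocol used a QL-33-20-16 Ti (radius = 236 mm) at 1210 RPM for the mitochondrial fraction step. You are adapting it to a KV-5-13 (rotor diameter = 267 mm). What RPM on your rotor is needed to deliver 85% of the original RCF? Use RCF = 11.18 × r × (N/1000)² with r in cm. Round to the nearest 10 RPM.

≈ 1480 RPM

Original rotor: r = 236 mm = 23.6 cm
RCF_original = 11.18 × 23.6 × (1.21)² = 11.18 × 23.6 × 1.4641 ≈ 386.3 × g
Target RCF = 0.85 × 386.3 ≈ 328.4 × g
Your rotor: r = 267 mm / 2 = 133.5 mm = 13.35 cm
328.4 = 11.18 × 13.35 × (N/1000)²
(N/1000)² = 328.4 / 149.253 = 2.200291
N = 1000 × √2.200291 ≈ 1,483.3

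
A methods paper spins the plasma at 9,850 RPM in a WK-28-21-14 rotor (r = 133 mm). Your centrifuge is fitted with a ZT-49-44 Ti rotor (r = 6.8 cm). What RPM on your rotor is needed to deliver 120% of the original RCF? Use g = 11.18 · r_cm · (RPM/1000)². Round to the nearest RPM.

Original rotor: r = 133 mm = 13.3 cm
RCF_original = 11.18 × 13.3 × (9.85)² = 11.18 × 13.3 × 97.0225 ≈ 14,426.7 × g
Target RCF = 1.2 × 14,426.7 ≈ 17,312 × g
17,312 = 11.18 × 6.8 × (N/1000)²
(N/1000)² = 17,312 / 76.024 = 227.7176
N = 1000 × √227.7176 ≈ 15,090.3

15090 RPM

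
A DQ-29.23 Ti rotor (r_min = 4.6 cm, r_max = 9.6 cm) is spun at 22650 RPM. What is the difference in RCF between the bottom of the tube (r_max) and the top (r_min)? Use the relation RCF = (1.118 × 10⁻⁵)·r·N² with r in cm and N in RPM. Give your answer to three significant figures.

RCF_max = 1.118 × 10⁻⁵ × 9.6 × (22650)² = 1.118 × 10⁻⁵ × 9.6 × 513,022,500 ≈ 55,061.7 × g
RCF_min = 1.118 × 10⁻⁵ × 4.6 × (22650)² = 1.118 × 10⁻⁵ × 4.6 × 513,022,500 ≈ 26,383.7 × g
ΔRCF = 55,061.7 − 26,383.7 = 28,678

ΔRCF ≈ 28700 ×g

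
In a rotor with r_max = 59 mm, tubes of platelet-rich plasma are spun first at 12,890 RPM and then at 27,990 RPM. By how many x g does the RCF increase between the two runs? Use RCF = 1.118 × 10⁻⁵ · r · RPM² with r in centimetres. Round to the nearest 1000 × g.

≈ 41000 x g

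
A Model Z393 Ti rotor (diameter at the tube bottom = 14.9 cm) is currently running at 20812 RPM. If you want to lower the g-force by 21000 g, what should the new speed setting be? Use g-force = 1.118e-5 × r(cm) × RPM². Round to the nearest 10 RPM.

N₂ ≈ 13450 RPM

r = 14.9 / 2 = 7.45 cm
Current RCF = 1.118 × 10⁻⁵ × 7.45 × (20812)² = 1.118 × 10⁻⁵ × 7.45 × 433,139,344 ≈ 36,076.6 × g
Target RCF = 36,076.6 − 21,000 = 15,076.6 × g
N² = 15,076.6 / (8.3291 × 10⁻⁵) = 181,011,154
N ≈ √181,011,154 ≈ 13,454.0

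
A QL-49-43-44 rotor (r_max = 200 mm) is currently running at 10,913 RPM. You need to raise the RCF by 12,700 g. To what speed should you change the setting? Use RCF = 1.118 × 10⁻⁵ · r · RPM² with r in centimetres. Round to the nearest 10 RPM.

r = 200 mm = 20.0 cm
Current RCF = 1.118 × 10⁻⁵ × 20 × (10913)² = 1.118 × 10⁻⁵ × 20 × 119,093,569 ≈ 26,629.3 × g
Target RCF = 26,629.3 + 12,700 = 39,329.3 × g
N² = 39,329.3 / (22.36 × 10⁻⁵) = 175,891,324
N ≈ √175,891,324 ≈ 13,262.4

13260 RPM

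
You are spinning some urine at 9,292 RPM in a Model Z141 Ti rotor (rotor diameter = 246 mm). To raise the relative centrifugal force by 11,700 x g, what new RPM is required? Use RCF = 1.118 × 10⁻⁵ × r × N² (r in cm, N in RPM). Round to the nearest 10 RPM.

r = 246 mm / 2 = 123 mm = 12.3 cm
Current RCF = 1.118 × 10⁻⁵ × 12.3 × (9292)² = 1.118 × 10⁻⁵ × 12.3 × 86,341,264 ≈ 11,873.1 × g
Target RCF = 11,873.1 + 11,700 = 23,573.1 × g
N² = 23,573.1 / (13.7514 × 10⁻⁵) = 171,423,273
N ≈ √171,423,273 ≈ 13,092.9

≈ 13090 RPM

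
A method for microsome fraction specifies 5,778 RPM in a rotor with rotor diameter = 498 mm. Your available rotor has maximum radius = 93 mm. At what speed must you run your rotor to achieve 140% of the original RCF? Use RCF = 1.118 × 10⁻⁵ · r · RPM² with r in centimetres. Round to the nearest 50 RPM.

≈ 11200 RPM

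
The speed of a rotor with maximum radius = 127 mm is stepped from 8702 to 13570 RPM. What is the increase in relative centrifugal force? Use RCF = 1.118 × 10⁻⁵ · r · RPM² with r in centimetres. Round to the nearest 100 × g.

r = 127 mm = 12.7 cm
RCF₁ = 1.118 × 10⁻⁵ × 12.7 × (8702)² = 1.118 × 10⁻⁵ × 12.7 × 75,724,804 ≈ 10,751.9 × g
RCF₂ = 1.118 × 10⁻⁵ × 12.7 × (13570)² = 1.118 × 10⁻⁵ × 12.7 × 184,144,900 ≈ 26,146 × g
Increase = 26,146 − 10,751.9 = 15,394.1

≈ 15400 × g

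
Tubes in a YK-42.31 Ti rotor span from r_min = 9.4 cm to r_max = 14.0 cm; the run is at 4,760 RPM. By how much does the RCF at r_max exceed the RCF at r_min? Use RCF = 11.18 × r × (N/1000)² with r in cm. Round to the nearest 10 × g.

ΔRCF ≈ 1170 × g

ΔRCF = 11.18 × (r_max − r_min) × (N/1000)² = 11.18 × 4.6 × 22.6576 ≈ 1,165.2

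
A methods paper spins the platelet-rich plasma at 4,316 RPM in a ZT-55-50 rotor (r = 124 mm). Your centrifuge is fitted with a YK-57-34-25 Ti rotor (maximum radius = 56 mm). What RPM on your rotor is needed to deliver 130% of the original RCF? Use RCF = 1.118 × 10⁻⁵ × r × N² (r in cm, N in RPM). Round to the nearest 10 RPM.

≈ 7320 RPM

Original rotor: r = 124 mm = 12.4 cm
RCF_original = 1.118 × 10⁻⁵ × 12.4 × (4316)² = 1.118 × 10⁻⁵ × 12.4 × 18,627,856 ≈ 2,582.4 × g
Target RCF = 1.3 × 2,582.4 ≈ 3,357.1 × g
Your rotor: r = 56 mm = 5.6 cm
3,357.1 = 1.118 × 10⁻⁵ × 5.6 × N²
N² = 3,357.1 / (6.2608 × 10⁻⁵) = 53,620,943
N ≈ √53,620,943 ≈ 7,322.6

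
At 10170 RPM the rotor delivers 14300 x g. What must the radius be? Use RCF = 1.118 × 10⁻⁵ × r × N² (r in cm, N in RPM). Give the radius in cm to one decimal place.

12.4 cm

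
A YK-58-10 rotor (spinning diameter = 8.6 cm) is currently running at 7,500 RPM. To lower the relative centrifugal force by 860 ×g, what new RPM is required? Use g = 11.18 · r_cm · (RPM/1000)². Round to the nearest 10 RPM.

r = 8.6 / 2 = 4.3 cm
Current RCF = 11.18 × 4.3 × (7.5)² = 11.18 × 4.3 × 56.25 ≈ 2,704.2 × g
Target RCF = 2,704.2 − 860 = 1,844.2 × g
(N/1000)² = 1,844.2 / 48.074 = 38.36169
N = 1000 × √38.36169 ≈ 6,193.7

N₂ ≈ 6190 RPM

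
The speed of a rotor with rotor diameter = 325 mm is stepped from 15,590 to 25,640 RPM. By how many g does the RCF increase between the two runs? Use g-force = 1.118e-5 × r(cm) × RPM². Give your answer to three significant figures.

r = 325 mm / 2 = 162.5 mm = 16.25 cm
RCF₁ = 1.118 × 10⁻⁵ × 16.25 × (15590)² = 1.118 × 10⁻⁵ × 16.25 × 243,048,100 ≈ 44,155.8 × g
RCF₂ = 1.118 × 10⁻⁵ × 16.25 × (25640)² = 1.118 × 10⁻⁵ × 16.25 × 657,409,600 ≈ 119,434.9 × g
Increase = 119,434.9 − 44,155.8 = 75,279.1

75300 g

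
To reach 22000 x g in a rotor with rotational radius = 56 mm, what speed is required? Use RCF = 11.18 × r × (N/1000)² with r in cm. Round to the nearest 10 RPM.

r = 56 mm = 5.6 cm
RCF = 11.18 × r × (N/1000)²
22,000 = 11.18 × 5.6 × (N/1000)²
(N/1000)² = 22,000 / 62.608 = 351.3928
N = 1000 × √351.3928 ≈ 18,745.5

≈ 18750 RPM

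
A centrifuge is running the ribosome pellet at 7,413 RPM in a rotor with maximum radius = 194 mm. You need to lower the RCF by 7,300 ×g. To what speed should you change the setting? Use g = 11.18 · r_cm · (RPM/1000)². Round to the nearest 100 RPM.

r = 194 mm = 19.4 cm
Current RCF = 11.18 × 19.4 × (7.413)² = 11.18 × 19.4 × 54.952569 ≈ 11,918.8 × g
Target RCF = 11,918.8 − 7,300 = 4,618.8 × g
(N/1000)² = 4,618.8 / 216.892 = 21.29539
N = 1000 × √21.29539 ≈ 4,614.7

≈ 4600 RPM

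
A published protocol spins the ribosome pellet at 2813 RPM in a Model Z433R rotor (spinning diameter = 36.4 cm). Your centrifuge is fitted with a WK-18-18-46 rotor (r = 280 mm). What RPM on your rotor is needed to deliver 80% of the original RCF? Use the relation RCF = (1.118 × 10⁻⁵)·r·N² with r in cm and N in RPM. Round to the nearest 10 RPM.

Original rotor: r = 36.4 / 2 = 18.2 cm
RCF_original = 1.118 × 10⁻⁵ × 18.2 × (2813)² = 1.118 × 10⁻⁵ × 18.2 × 7,912,969 ≈ 1,610.1 × g
Target RCF = 0.8 × 1,610.1 ≈ 1,288.1 × g
Your rotor: r = 280 mm = 28.0 cm
1,288.1 = 1.118 × 10⁻⁵ × 28 × N²
N² = 1,288.1 / (31.304 × 10⁻⁵) = 4,114,810
N ≈ √4,114,810 ≈ 2,028.5

≈ 2030 RPM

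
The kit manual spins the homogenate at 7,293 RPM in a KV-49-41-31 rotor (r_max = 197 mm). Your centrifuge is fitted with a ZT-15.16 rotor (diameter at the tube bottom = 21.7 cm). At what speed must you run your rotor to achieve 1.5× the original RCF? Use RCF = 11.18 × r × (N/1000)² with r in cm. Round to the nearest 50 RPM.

≈ 12050 RPM

Original rotor: r = 197 mm = 19.7 cm
RCF_original = 11.18 × 19.7 × (7.293)² = 11.18 × 19.7 × 53.187849 ≈ 11,714.4 × g
Target RCF = 1.5 × 11,714.4 ≈ 17,571.6 × g
Your rotor: r = 21.7 / 2 = 10.85 cm
17,571.6 = 11.18 × 10.85 × (N/1000)²
(N/1000)² = 17,571.6 / 121.303 = 144.8571
N = 1000 × √144.8571 ≈ 12,035.7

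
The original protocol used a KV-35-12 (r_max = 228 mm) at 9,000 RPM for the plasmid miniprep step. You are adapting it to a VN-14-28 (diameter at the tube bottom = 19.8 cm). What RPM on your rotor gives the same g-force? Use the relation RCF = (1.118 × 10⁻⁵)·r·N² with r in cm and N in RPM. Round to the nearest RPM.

≈ 13658 RPM

Original rotor: r = 228 mm = 22.8 cm
RCF_original = 1.118 × 10⁻⁵ × 22.8 × (9000)² = 1.118 × 10⁻⁵ × 22.8 × 81,000,000 ≈ 20,647.2 × g
Your rotor: r = 19.8 / 2 = 9.9 cm
20,647.2 = 1.118 × 10⁻⁵ × 9.9 × N²
N² = 20,647.2 / (11.0682 × 10⁻⁵) = 186,545,238
N ≈ √186,545,238 ≈ 13,658.2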